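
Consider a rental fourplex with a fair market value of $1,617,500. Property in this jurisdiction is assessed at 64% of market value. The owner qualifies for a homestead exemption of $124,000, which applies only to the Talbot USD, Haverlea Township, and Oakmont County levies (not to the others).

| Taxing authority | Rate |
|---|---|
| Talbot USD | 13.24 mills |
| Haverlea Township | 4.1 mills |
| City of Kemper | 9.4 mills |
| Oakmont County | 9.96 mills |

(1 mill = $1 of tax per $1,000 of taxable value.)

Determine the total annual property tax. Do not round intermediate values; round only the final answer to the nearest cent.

$34,606.64

Assessed value = $1,617,500 × 0.64 = $1,035,200
Talbot USD: ($1,035,200 − $124,000) × 0.01324 = $911,200 × 0.01324 = $12,064.288
Haverlea Township: ($1,035,200 − $124,000) × 0.0041 = $911,200 × 0.0041 = $3,735.92
City of Kemper: $1,035,200 × 0.0094 = $9,730.88
Oakmont County: ($1,035,200 − $124,000) × 0.00996 = $911,200 × 0.00996 = $9,075.552
Total = $34,606.64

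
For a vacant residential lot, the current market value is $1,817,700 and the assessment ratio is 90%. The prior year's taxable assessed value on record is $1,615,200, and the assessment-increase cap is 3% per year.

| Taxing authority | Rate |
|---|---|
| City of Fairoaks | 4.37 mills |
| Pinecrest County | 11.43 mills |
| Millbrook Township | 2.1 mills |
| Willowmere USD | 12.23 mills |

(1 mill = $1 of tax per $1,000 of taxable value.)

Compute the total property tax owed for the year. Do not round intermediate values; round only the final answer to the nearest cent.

$49,290.57

Uncapped assessed value = $1,817,700 × 0.9 = $1,635,930
Cap limit = $1,615,200 × 1.03 = $1,663,656
Taxable assessed value = min($1,635,930, $1,663,656) = $1,635,930 (cap does not bind)
City of Fairoaks: $1,635,930 × 0.00437 = $7,149.0141
Pinecrest County: $1,635,930 × 0.01143 = $18,698.6799
Millbrook Township: $1,635,930 × 0.0021 = $3,435.453
Willowmere USD: $1,635,930 × 0.01223 = $20,007.4239
Total = $49,290.5709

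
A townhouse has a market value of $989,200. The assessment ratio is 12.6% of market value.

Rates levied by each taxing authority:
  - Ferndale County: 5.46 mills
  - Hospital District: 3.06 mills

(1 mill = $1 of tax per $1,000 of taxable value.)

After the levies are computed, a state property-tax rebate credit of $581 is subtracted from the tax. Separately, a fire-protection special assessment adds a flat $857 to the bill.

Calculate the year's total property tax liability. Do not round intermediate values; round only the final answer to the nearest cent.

Assessed value = $989,200 × 0.126 = $124,639.2
Ferndale County: $124,639.2 × 0.00546 = $680.530032
Hospital District: $124,639.2 × 0.00306 = $381.395952
Levies subtotal = $1,061.925984
After credit = $1,061.925984 − $581 = $480.925984
Total = $480.925984 + $857 = $1,337.925984

$1,337.93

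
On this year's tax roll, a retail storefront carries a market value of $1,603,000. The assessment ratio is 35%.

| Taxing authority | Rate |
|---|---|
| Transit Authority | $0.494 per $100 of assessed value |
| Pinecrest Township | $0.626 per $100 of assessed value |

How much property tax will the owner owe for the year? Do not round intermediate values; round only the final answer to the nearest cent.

Assessed value = $1,603,000 × 0.35 = $561,050
Transit Authority: $561,050 × 0.00494 = $2,771.587
Pinecrest Township: $561,050 × 0.00626 = $3,512.173
Total = $2,771.587 + $3,512.173 = $6,283.76

$6,283.76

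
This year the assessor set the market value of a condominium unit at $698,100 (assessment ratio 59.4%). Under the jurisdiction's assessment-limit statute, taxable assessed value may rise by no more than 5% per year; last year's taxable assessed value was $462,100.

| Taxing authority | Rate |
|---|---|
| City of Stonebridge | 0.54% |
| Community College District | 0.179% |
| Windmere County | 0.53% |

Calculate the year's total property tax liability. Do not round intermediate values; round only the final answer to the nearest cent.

$5,179.25

Uncapped assessed value = $698,100 × 0.594 = $414,671.4
Cap limit = $462,100 × 1.05 = $485,205
Taxable assessed value = min($414,671.4, $485,205) = $414,671.4 (cap does not bind)
City of Stonebridge: $414,671.4 × 0.0054 = $2,239.22556
Community College District: $414,671.4 × 0.00179 = $742.261806
Windmere County: $414,671.4 × 0.0053 = $2,197.75842
Total = $5,179.245786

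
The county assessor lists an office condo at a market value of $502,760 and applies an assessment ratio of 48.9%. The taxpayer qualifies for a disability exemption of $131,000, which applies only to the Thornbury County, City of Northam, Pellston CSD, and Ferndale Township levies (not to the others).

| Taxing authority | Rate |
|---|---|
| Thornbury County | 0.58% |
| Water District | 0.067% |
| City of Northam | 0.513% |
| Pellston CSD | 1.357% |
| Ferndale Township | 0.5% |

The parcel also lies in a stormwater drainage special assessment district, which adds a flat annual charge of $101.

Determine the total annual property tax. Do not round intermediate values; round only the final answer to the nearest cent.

$3,653.78

Assessed value = $502,760 × 0.489 = $245,849.64
Thornbury County: ($245,849.64 − $131,000) × 0.0058 = $114,849.64 × 0.0058 = $666.127912
Water District: $245,849.64 × 0.00067 = $164.7192588
City of Northam: ($245,849.64 − $131,000) × 0.00513 = $114,849.64 × 0.00513 = $589.1786532
Pellston CSD: ($245,849.64 − $131,000) × 0.01357 = $114,849.64 × 0.01357 = $1,558.5096148
Ferndale Township: ($245,849.64 − $131,000) × 0.005 = $114,849.64 × 0.005 = $574.2482
Levies subtotal = $3,552.7836388
Total = $3,552.7836388 + $101 = $3,653.7836388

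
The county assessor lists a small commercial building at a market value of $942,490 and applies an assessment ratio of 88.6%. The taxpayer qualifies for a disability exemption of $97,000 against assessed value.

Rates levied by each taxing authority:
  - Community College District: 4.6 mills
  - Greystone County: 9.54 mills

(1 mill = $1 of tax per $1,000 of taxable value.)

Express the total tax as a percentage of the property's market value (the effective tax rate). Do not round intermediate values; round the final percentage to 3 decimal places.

Assessed value = $942,490 × 0.886 = $835,046.14
Taxable value = $835,046.14 − $97,000 = $738,046.14
Community College District: $738,046.14 × 0.0046 = $3,395.012244
Greystone County: $738,046.14 × 0.00954 = $7,040.9601756
Total tax = $10,435.9724196
Effective rate = $10,435.9724196 ÷ $942,490 = 1.107% of market value

1.107%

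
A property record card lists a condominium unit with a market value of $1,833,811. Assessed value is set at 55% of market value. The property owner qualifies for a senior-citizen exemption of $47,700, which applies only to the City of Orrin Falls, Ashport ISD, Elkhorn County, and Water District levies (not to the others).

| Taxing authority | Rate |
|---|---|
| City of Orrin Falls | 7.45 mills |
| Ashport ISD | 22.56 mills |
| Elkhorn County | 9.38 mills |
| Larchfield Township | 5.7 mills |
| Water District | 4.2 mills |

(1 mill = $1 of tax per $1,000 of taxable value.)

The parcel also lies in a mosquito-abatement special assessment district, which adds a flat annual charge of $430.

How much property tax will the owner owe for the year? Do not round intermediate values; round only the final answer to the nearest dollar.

Assessed value = $1,833,811 × 0.55 = $1,008,596.05
City of Orrin Falls: ($1,008,596.05 − $47,700) × 0.00745 = $960,896.05 × 0.00745 = $7,158.6755725
Ashport ISD: ($1,008,596.05 − $47,700) × 0.02256 = $960,896.05 × 0.02256 = $21,677.814888
Elkhorn County: ($1,008,596.05 − $47,700) × 0.00938 = $960,896.05 × 0.00938 = $9,013.204949
Larchfield Township: $1,008,596.05 × 0.0057 = $5,748.997485
Water District: ($1,008,596.05 − $47,700) × 0.0042 = $960,896.05 × 0.0042 = $4,035.76341
Levies subtotal = $47,634.4563045
Total = $47,634.4563045 + $430 = $48,064.4563045

$48,064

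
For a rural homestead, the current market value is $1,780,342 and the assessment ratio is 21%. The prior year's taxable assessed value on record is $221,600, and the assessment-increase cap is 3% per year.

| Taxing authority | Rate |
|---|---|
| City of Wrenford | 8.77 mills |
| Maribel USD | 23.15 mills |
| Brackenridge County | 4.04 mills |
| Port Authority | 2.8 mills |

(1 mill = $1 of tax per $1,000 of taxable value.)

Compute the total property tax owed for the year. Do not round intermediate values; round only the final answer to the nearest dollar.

Uncapped assessed value = $1,780,342 × 0.21 = $373,871.82
Cap limit = $221,600 × 1.03 = $228,248
Taxable assessed value = min($373,871.82, $228,248) = $228,248 (cap binds)
City of Wrenford: $228,248 × 0.00877 = $2,001.73496
Maribel USD: $228,248 × 0.02315 = $5,283.9412
Brackenridge County: $228,248 × 0.00404 = $922.12192
Port Authority: $228,248 × 0.0028 = $639.0944
Total = $8,846.89248

$8,847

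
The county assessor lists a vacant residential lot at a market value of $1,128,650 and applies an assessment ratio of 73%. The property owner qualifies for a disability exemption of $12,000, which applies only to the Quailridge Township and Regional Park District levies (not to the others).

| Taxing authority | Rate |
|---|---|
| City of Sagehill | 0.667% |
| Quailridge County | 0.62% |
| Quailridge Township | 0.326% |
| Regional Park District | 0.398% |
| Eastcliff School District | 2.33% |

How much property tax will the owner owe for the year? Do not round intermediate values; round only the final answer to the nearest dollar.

Assessed value = $1,128,650 × 0.73 = $823,914.5
City of Sagehill: $823,914.5 × 0.00667 = $5,495.509715
Quailridge County: $823,914.5 × 0.0062 = $5,108.2699
Quailridge Township: ($823,914.5 − $12,000) × 0.00326 = $811,914.5 × 0.00326 = $2,646.84127
Regional Park District: ($823,914.5 − $12,000) × 0.00398 = $811,914.5 × 0.00398 = $3,231.41971
Eastcliff School District: $823,914.5 × 0.0233 = $19,197.20785
Total = $35,679.248445

$35,679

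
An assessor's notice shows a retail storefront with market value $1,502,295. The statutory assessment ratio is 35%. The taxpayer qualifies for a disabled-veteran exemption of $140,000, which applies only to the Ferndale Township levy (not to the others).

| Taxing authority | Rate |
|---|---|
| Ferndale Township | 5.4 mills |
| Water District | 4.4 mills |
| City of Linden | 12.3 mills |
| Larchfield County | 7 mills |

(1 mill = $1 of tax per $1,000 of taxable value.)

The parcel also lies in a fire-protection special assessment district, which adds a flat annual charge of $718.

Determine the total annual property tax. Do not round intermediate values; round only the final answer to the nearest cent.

Assessed value = $1,502,295 × 0.35 = $525,803.25
Ferndale Township: ($525,803.25 − $140,000) × 0.0054 = $385,803.25 × 0.0054 = $2,083.33755
Water District: $525,803.25 × 0.0044 = $2,313.5343
City of Linden: $525,803.25 × 0.0123 = $6,467.379975
Larchfield County: $525,803.25 × 0.007 = $3,680.62275
Levies subtotal = $14,544.874575
Total = $14,544.874575 + $718 = $15,262.874575

$15,262.87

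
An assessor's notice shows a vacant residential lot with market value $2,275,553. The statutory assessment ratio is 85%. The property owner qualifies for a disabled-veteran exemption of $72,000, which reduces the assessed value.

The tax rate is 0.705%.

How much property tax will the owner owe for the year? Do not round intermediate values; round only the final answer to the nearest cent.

$13,128.65

Assessed value = $2,275,553 × 0.85 = $1,934,220.05
Taxable value = $1,934,220.05 − $72,000 = $1,862,220.05
Tax = $1,862,220.05 × 0.00705 = $13,128.6513525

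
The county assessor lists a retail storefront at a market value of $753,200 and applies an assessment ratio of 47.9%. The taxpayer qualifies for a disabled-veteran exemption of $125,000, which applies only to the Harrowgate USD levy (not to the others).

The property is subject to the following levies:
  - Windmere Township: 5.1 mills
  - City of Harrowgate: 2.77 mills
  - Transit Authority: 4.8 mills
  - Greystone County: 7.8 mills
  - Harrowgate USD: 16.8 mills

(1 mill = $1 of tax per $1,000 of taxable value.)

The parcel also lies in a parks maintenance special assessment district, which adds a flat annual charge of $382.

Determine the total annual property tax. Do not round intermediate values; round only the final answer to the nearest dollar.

$11,728

Assessed value = $753,200 × 0.479 = $360,782.8
Windmere Township: $360,782.8 × 0.0051 = $1,839.99228
City of Harrowgate: $360,782.8 × 0.00277 = $999.368356
Transit Authority: $360,782.8 × 0.0048 = $1,731.75744
Greystone County: $360,782.8 × 0.0078 = $2,814.10584
Harrowgate USD: ($360,782.8 − $125,000) × 0.0168 = $235,782.8 × 0.0168 = $3,961.15104
Levies subtotal = $11,346.374956
Total = $11,346.374956 + $382 = $11,728.374956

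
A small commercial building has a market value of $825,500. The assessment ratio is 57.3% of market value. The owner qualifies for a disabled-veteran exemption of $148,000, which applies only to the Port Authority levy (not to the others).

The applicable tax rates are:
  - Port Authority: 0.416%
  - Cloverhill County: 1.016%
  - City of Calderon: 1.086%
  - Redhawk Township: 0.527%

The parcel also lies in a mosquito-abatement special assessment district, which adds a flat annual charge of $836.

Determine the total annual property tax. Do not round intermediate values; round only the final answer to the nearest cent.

Assessed value = $825,500 × 0.573 = $473,011.5
Port Authority: ($473,011.5 − $148,000) × 0.00416 = $325,011.5 × 0.00416 = $1,352.04784
Cloverhill County: $473,011.5 × 0.01016 = $4,805.79684
City of Calderon: $473,011.5 × 0.01086 = $5,136.90489
Redhawk Township: $473,011.5 × 0.00527 = $2,492.770605
Levies subtotal = $13,787.520175
Total = $13,787.520175 + $836 = $14,623.520175

$14,623.52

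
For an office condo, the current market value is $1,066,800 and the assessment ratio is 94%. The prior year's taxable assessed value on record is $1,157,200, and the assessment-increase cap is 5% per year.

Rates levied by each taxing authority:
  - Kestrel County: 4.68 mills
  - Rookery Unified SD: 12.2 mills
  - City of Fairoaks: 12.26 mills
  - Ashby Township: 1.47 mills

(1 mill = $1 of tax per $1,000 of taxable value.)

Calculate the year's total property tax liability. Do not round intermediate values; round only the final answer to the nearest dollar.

$30,695

Uncapped assessed value = $1,066,800 × 0.94 = $1,002,792
Cap limit = $1,157,200 × 1.05 = $1,215,060
Taxable assessed value = min($1,002,792, $1,215,060) = $1,002,792 (cap does not bind)
Kestrel County: $1,002,792 × 0.00468 = $4,693.06656
Rookery Unified SD: $1,002,792 × 0.0122 = $12,234.0624
City of Fairoaks: $1,002,792 × 0.01226 = $12,294.22992
Ashby Township: $1,002,792 × 0.00147 = $1,474.10424
Total = $30,695.46312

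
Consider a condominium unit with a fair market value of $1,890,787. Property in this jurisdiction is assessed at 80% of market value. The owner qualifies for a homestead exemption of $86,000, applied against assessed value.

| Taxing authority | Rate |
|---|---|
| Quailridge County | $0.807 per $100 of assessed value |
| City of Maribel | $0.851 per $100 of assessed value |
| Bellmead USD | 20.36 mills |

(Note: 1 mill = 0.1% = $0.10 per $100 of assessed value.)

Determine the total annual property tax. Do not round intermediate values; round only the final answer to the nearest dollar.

$52,700

Assessed value = $1,890,787 × 0.8 = $1,512,629.6
Taxable value = $1,512,629.6 − $86,000 = $1,426,629.6
Quailridge County: $1,426,629.6 × 0.00807 = $11,512.900872
City of Maribel: $1,426,629.6 × 0.00851 = $12,140.617896
Bellmead USD: $1,426,629.6 × 0.02036 = $29,046.178656
Total = $52,699.697424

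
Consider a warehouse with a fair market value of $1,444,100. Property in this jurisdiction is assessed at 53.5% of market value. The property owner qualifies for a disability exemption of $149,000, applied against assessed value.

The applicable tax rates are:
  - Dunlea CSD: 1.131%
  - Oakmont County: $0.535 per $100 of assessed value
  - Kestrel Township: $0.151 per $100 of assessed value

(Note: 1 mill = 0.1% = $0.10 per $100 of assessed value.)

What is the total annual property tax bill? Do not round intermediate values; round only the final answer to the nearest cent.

$11,330.69

Assessed value = $1,444,100 × 0.535 = $772,593.5
Taxable value = $772,593.5 − $149,000 = $623,593.5
Dunlea CSD: $623,593.5 × 0.01131 = $7,052.842485
Oakmont County: $623,593.5 × 0.00535 = $3,336.225225
Kestrel Township: $623,593.5 × 0.00151 = $941.626185
Total = $11,330.693895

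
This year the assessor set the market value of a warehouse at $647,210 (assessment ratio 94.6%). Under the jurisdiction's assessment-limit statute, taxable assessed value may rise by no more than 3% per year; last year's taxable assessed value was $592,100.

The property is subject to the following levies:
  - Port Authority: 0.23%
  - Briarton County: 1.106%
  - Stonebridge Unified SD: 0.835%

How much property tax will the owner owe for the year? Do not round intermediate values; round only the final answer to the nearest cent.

Uncapped assessed value = $647,210 × 0.946 = $612,260.66
Cap limit = $592,100 × 1.03 = $609,863
Taxable assessed value = min($612,260.66, $609,863) = $609,863 (cap binds)
Port Authority: $609,863 × 0.0023 = $1,402.6849
Briarton County: $609,863 × 0.01106 = $6,745.08478
Stonebridge Unified SD: $609,863 × 0.00835 = $5,092.35605
Total = $13,240.12573

$13,240.13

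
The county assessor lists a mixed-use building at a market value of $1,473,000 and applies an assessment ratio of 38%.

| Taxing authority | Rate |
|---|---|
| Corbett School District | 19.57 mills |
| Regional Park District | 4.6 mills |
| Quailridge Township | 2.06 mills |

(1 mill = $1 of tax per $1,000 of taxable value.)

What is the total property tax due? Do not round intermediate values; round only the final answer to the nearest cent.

$14,681.98

Assessed value = $1,473,000 × 0.38 = $559,740
Corbett School District: $559,740 × 0.01957 = $10,954.1118
Regional Park District: $559,740 × 0.0046 = $2,574.804
Quailridge Township: $559,740 × 0.00206 = $1,153.0644
Total = $10,954.1118 + $2,574.804 + $1,153.0644 = $14,681.9802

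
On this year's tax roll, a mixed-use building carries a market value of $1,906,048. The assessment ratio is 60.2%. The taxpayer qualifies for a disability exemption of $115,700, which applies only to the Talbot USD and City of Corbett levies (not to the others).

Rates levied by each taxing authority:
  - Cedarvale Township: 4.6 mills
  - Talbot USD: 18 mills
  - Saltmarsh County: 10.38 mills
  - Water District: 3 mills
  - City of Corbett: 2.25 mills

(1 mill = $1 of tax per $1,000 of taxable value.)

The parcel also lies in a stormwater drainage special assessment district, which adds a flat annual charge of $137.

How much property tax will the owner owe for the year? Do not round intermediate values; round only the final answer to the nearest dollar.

Assessed value = $1,906,048 × 0.602 = $1,147,440.896
Cedarvale Township: $1,147,440.896 × 0.0046 = $5,278.2281216
Talbot USD: ($1,147,440.896 − $115,700) × 0.018 = $1,031,740.896 × 0.018 = $18,571.336128
Saltmarsh County: $1,147,440.896 × 0.01038 = $11,910.43650048
Water District: $1,147,440.896 × 0.003 = $3,442.322688
City of Corbett: ($1,147,440.896 − $115,700) × 0.00225 = $1,031,740.896 × 0.00225 = $2,321.417016
Levies subtotal = $41,523.74045408
Total = $41,523.74045408 + $137 = $41,660.74045408

$41,661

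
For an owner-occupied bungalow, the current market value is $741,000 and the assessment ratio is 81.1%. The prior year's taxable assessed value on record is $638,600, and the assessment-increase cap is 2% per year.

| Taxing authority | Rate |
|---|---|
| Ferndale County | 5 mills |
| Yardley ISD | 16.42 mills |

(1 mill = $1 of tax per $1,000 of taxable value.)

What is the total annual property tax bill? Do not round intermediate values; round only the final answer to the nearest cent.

$12,872.37

Uncapped assessed value = $741,000 × 0.811 = $600,951
Cap limit = $638,600 × 1.02 = $651,372
Taxable assessed value = min($600,951, $651,372) = $600,951 (cap does not bind)
Ferndale County: $600,951 × 0.005 = $3,004.755
Yardley ISD: $600,951 × 0.01642 = $9,867.61542
Total = $12,872.37042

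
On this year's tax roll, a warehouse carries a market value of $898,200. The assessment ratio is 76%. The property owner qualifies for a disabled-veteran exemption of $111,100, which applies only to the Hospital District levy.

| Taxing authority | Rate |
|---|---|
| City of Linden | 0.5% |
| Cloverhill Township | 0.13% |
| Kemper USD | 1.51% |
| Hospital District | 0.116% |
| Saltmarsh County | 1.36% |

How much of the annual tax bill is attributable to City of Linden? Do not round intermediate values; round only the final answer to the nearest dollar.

$3,413

Assessed value = $898,200 × 0.76 = $682,632
City of Linden taxable value = $682,632 (exemption does not apply)
City of Linden levy = $682,632 × 0.005 = $3,413.16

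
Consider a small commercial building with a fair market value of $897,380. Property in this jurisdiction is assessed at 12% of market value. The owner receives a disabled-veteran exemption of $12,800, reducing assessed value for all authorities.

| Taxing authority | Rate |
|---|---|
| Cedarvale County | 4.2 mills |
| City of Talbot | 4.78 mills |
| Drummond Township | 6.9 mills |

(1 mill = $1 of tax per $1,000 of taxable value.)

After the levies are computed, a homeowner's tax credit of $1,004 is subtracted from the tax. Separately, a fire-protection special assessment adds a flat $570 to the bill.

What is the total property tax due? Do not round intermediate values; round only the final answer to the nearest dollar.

Assessed value = $897,380 × 0.12 = $107,685.6
Taxable value = $107,685.6 − $12,800 = $94,885.6
Cedarvale County: $94,885.6 × 0.0042 = $398.51952
City of Talbot: $94,885.6 × 0.00478 = $453.553168
Drummond Township: $94,885.6 × 0.0069 = $654.71064
Levies subtotal = $1,506.783328
After credit = $1,506.783328 − $1,004 = $502.783328
Total = $502.783328 + $570 = $1,072.783328

$1,073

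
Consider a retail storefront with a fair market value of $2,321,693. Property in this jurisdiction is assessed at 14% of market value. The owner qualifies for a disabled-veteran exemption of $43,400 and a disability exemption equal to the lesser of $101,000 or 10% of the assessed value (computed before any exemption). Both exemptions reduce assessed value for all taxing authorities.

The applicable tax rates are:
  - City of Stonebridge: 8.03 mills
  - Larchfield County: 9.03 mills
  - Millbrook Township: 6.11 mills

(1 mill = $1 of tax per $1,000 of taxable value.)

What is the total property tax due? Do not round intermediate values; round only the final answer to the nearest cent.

$5,772.42

Assessed value = $2,321,693 × 0.14 = $325,037.02
Disability exemption = min($101,000, 10% × $325,037.02) = min($101,000, $32,503.702) = $32,503.702 (percentage binds)
Taxable value = $325,037.02 − $43,400 − $32,503.702 = $249,133.318
City of Stonebridge: $249,133.318 × 0.00803 = $2,000.54054354
Larchfield County: $249,133.318 × 0.00903 = $2,249.67386154
Millbrook Township: $249,133.318 × 0.00611 = $1,522.20457298
Total = $5,772.41897806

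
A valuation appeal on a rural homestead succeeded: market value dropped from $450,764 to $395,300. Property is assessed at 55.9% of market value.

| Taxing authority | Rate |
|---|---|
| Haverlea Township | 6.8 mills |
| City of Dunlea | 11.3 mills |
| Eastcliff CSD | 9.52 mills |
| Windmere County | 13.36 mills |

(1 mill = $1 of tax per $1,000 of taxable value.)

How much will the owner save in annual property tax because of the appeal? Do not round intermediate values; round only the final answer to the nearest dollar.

$1,271

Old assessed value = $450,764 × 0.559 = $251,977.076
New assessed value = $395,300 × 0.559 = $220,972.7
Combined rate = 0.0068 + 0.0113 + 0.00952 + 0.01336 = 0.04098
Old tax = $251,977.076 × 0.04098 = $10,326.02057448
New tax = $220,972.7 × 0.04098 = $9,055.461246
Reduction = $10,326.02057448 − $9,055.461246 = $1,270.55932848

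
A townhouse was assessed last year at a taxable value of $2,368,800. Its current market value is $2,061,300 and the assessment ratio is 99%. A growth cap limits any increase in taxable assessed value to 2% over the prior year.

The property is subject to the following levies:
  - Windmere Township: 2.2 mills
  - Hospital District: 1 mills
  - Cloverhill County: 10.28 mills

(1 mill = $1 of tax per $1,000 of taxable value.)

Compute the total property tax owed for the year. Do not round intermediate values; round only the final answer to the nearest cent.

$27,508.46

Uncapped assessed value = $2,061,300 × 0.99 = $2,040,687
Cap limit = $2,368,800 × 1.02 = $2,416,176
Taxable assessed value = min($2,040,687, $2,416,176) = $2,040,687 (cap does not bind)
Windmere Township: $2,040,687 × 0.0022 = $4,489.5114
Hospital District: $2,040,687 × 0.001 = $2,040.687
Cloverhill County: $2,040,687 × 0.01028 = $20,978.26236
Total = $27,508.46076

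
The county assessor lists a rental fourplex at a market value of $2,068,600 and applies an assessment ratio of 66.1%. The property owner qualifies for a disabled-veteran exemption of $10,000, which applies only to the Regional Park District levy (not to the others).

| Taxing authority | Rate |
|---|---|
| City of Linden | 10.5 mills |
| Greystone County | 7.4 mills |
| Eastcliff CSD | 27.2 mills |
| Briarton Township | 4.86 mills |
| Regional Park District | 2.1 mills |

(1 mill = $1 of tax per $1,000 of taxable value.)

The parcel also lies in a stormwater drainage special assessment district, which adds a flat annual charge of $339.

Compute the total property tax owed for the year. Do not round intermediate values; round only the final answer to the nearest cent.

Assessed value = $2,068,600 × 0.661 = $1,367,344.6
City of Linden: $1,367,344.6 × 0.0105 = $14,357.1183
Greystone County: $1,367,344.6 × 0.0074 = $10,118.35004
Eastcliff CSD: $1,367,344.6 × 0.0272 = $37,191.77312
Briarton Township: $1,367,344.6 × 0.00486 = $6,645.294756
Regional Park District: ($1,367,344.6 − $10,000) × 0.0021 = $1,357,344.6 × 0.0021 = $2,850.42366
Levies subtotal = $71,162.959876
Total = $71,162.959876 + $339 = $71,501.959876

$71,501.96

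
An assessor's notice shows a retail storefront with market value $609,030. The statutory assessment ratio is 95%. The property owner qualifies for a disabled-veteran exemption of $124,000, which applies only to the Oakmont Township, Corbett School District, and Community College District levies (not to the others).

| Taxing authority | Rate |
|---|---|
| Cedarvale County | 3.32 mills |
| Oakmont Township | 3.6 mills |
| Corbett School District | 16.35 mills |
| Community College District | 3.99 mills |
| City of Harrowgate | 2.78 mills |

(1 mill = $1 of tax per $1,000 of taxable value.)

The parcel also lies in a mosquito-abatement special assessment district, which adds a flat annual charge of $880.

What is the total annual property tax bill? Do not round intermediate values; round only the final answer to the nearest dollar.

Assessed value = $609,030 × 0.95 = $578,578.5
Cedarvale County: $578,578.5 × 0.00332 = $1,920.88062
Oakmont Township: ($578,578.5 − $124,000) × 0.0036 = $454,578.5 × 0.0036 = $1,636.4826
Corbett School District: ($578,578.5 − $124,000) × 0.01635 = $454,578.5 × 0.01635 = $7,432.358475
Community College District: ($578,578.5 − $124,000) × 0.00399 = $454,578.5 × 0.00399 = $1,813.768215
City of Harrowgate: $578,578.5 × 0.00278 = $1,608.44823
Levies subtotal = $14,411.93814
Total = $14,411.93814 + $880 = $15,291.93814

$15,292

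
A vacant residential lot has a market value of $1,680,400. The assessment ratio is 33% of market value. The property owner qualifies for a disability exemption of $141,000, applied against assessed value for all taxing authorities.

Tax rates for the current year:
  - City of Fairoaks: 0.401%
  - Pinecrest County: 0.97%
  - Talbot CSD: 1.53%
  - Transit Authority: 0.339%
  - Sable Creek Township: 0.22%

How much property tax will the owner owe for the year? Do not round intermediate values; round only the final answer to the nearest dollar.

Assessed value = $1,680,400 × 0.33 = $554,532
Taxable value = $554,532 − $141,000 = $413,532
City of Fairoaks: $413,532 × 0.00401 = $1,658.26332
Pinecrest County: $413,532 × 0.0097 = $4,011.2604
Talbot CSD: $413,532 × 0.0153 = $6,327.0396
Transit Authority: $413,532 × 0.00339 = $1,401.87348
Sable Creek Township: $413,532 × 0.0022 = $909.7704
Total = $1,658.26332 + $4,011.2604 + $6,327.0396 + $1,401.87348 + $909.7704 = $14,308.2072

$14,308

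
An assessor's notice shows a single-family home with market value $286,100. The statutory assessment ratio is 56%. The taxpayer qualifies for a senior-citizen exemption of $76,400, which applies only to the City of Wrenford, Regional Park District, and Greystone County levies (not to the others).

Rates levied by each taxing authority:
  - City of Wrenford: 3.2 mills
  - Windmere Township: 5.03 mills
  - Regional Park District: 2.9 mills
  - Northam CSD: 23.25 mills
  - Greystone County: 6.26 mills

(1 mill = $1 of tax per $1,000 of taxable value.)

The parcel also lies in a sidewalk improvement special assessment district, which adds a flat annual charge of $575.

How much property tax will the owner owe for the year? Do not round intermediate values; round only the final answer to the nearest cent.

$6,141.87

Assessed value = $286,100 × 0.56 = $160,216
City of Wrenford: ($160,216 − $76,400) × 0.0032 = $83,816 × 0.0032 = $268.2112
Windmere Township: $160,216 × 0.00503 = $805.88648
Regional Park District: ($160,216 − $76,400) × 0.0029 = $83,816 × 0.0029 = $243.0664
Northam CSD: $160,216 × 0.02325 = $3,725.022
Greystone County: ($160,216 − $76,400) × 0.00626 = $83,816 × 0.00626 = $524.68816
Levies subtotal = $5,566.87424
Total = $5,566.87424 + $575 = $6,141.87424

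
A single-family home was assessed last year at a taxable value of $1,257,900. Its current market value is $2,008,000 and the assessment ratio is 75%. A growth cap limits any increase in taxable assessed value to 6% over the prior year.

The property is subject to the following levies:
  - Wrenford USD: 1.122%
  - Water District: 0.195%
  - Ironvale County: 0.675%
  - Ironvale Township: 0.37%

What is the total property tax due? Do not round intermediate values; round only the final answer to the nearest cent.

Uncapped assessed value = $2,008,000 × 0.75 = $1,506,000
Cap limit = $1,257,900 × 1.06 = $1,333,374
Taxable assessed value = min($1,506,000, $1,333,374) = $1,333,374 (cap binds)
Wrenford USD: $1,333,374 × 0.01122 = $14,960.45628
Water District: $1,333,374 × 0.00195 = $2,600.0793
Ironvale County: $1,333,374 × 0.00675 = $9,000.2745
Ironvale Township: $1,333,374 × 0.0037 = $4,933.4838
Total = $31,494.29388

$31,494.29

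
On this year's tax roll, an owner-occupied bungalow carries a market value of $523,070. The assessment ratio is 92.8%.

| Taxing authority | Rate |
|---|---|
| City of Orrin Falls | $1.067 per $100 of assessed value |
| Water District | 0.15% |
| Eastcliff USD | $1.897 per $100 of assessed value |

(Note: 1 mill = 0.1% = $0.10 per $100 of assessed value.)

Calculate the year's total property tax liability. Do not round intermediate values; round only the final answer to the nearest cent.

$15,115.64

Assessed value = $523,070 × 0.928 = $485,408.96
City of Orrin Falls: $485,408.96 × 0.01067 = $5,179.3136032
Water District: $485,408.96 × 0.0015 = $728.11344
Eastcliff USD: $485,408.96 × 0.01897 = $9,208.2079712
Total = $15,115.6350144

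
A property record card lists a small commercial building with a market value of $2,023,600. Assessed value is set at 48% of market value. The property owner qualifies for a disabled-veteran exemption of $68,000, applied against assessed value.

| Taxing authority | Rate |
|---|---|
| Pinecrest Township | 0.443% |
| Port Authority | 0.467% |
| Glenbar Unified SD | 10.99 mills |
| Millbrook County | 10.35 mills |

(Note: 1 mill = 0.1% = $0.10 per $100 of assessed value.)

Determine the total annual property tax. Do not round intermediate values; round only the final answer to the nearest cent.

$27,497.30

Assessed value = $2,023,600 × 0.48 = $971,328
Taxable value = $971,328 − $68,000 = $903,328
Pinecrest Township: $903,328 × 0.00443 = $4,001.74304
Port Authority: $903,328 × 0.00467 = $4,218.54176
Glenbar Unified SD: $903,328 × 0.01099 = $9,927.57472
Millbrook County: $903,328 × 0.01035 = $9,349.4448
Total = $27,497.30432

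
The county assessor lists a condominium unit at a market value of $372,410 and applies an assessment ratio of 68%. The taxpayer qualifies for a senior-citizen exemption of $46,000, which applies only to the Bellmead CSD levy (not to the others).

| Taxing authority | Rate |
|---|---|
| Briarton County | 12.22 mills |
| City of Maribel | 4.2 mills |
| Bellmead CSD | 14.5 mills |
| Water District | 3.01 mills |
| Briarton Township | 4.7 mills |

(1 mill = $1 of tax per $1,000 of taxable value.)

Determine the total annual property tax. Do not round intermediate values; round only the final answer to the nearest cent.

$9,115.61

Assessed value = $372,410 × 0.68 = $253,238.8
Briarton County: $253,238.8 × 0.01222 = $3,094.578136
City of Maribel: $253,238.8 × 0.0042 = $1,063.60296
Bellmead CSD: ($253,238.8 − $46,000) × 0.0145 = $207,238.8 × 0.0145 = $3,004.9626
Water District: $253,238.8 × 0.00301 = $762.248788
Briarton Township: $253,238.8 × 0.0047 = $1,190.22236
Total = $9,115.614844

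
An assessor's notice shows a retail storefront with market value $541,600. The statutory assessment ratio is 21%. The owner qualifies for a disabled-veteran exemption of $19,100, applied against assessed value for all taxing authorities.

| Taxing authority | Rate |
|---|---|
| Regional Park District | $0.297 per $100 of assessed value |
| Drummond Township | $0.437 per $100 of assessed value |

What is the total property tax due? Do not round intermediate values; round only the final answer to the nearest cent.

Assessed value = $541,600 × 0.21 = $113,736
Taxable value = $113,736 − $19,100 = $94,636
Regional Park District: $94,636 × 0.00297 = $281.06892
Drummond Township: $94,636 × 0.00437 = $413.55932
Total = $281.06892 + $413.55932 = $694.62824

$694.63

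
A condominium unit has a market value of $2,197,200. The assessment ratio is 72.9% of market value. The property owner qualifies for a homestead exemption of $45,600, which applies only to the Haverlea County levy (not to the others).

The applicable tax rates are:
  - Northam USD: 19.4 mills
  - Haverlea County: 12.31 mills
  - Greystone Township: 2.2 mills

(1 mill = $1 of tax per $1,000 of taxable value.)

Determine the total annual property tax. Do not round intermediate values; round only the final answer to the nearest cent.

$53,754.30

Assessed value = $2,197,200 × 0.729 = $1,601,758.8
Northam USD: $1,601,758.8 × 0.0194 = $31,074.12072
Haverlea County: ($1,601,758.8 − $45,600) × 0.01231 = $1,556,158.8 × 0.01231 = $19,156.314828
Greystone Township: $1,601,758.8 × 0.0022 = $3,523.86936
Total = $53,754.304908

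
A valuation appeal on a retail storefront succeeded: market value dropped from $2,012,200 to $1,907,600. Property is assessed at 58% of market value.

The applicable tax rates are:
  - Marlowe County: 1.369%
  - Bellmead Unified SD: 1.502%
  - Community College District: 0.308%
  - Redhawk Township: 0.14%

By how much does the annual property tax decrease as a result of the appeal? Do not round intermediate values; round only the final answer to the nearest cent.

Old assessed value = $2,012,200 × 0.58 = $1,167,076
New assessed value = $1,907,600 × 0.58 = $1,106,408
Combined rate = 0.01369 + 0.01502 + 0.00308 + 0.0014 = 0.03319
Old tax = $1,167,076 × 0.03319 = $38,735.25244
New tax = $1,106,408 × 0.03319 = $36,721.68152
Reduction = $38,735.25244 − $36,721.68152 = $2,013.57092

$2,013.57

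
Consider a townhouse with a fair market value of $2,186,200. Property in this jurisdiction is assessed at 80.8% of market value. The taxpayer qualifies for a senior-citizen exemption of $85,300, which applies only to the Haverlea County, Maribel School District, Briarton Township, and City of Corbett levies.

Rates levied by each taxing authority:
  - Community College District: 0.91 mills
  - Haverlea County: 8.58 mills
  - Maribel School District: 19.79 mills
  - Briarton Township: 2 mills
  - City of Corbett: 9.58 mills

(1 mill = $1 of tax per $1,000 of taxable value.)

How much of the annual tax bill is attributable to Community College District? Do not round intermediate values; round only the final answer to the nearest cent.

Assessed value = $2,186,200 × 0.808 = $1,766,449.6
Community College District taxable value = $1,766,449.6 (exemption does not apply)
Community College District levy = $1,766,449.6 × 0.00091 = $1,607.469136

$1,607.47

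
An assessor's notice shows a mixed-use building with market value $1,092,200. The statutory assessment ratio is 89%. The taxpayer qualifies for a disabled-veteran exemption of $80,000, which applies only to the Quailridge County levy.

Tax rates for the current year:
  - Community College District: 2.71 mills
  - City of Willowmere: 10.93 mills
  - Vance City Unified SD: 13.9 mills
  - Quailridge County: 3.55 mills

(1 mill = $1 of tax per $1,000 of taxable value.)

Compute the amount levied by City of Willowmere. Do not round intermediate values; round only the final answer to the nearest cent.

Assessed value = $1,092,200 × 0.89 = $972,058
City of Willowmere taxable value = $972,058 (exemption does not apply)
City of Willowmere levy = $972,058 × 0.01093 = $10,624.59394

$10,624.59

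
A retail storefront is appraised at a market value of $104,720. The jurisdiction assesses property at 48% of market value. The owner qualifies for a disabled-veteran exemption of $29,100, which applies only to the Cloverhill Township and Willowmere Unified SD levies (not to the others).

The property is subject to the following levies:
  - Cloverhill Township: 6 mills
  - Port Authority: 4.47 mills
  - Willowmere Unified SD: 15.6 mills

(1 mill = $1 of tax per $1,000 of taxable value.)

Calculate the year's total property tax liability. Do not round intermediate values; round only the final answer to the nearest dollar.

$682

Assessed value = $104,720 × 0.48 = $50,265.6
Cloverhill Township: ($50,265.6 − $29,100) × 0.006 = $21,165.6 × 0.006 = $126.9936
Port Authority: $50,265.6 × 0.00447 = $224.687232
Willowmere Unified SD: ($50,265.6 − $29,100) × 0.0156 = $21,165.6 × 0.0156 = $330.18336
Total = $681.864192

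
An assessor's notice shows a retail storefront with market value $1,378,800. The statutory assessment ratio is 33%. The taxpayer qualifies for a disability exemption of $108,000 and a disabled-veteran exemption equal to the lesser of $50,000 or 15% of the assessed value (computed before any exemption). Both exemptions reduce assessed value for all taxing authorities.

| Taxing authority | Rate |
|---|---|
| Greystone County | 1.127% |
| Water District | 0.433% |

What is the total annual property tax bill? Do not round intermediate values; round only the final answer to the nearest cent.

$4,633.26

Assessed value = $1,378,800 × 0.33 = $455,004
Disabled-veteran exemption = min($50,000, 15% × $455,004) = min($50,000, $68,250.6) = $50,000 (dollar cap binds)
Taxable value = $455,004 − $108,000 − $50,000 = $297,004
Greystone County: $297,004 × 0.01127 = $3,347.23508
Water District: $297,004 × 0.00433 = $1,286.02732
Total = $4,633.2624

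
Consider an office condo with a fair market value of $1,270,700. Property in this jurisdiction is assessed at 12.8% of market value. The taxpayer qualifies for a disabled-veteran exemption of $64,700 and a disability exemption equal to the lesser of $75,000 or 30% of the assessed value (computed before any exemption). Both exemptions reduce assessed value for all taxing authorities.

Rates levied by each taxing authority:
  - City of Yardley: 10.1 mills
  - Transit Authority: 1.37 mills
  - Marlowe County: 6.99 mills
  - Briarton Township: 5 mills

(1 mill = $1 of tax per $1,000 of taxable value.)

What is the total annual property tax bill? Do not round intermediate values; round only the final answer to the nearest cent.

Assessed value = $1,270,700 × 0.128 = $162,649.6
Disability exemption = min($75,000, 30% × $162,649.6) = min($75,000, $48,794.88) = $48,794.88 (percentage binds)
Taxable value = $162,649.6 − $64,700 − $48,794.88 = $49,154.72
City of Yardley: $49,154.72 × 0.0101 = $496.462672
Transit Authority: $49,154.72 × 0.00137 = $67.3419664
Marlowe County: $49,154.72 × 0.00699 = $343.5914928
Briarton Township: $49,154.72 × 0.005 = $245.7736
Total = $1,153.1697312

$1,153.17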